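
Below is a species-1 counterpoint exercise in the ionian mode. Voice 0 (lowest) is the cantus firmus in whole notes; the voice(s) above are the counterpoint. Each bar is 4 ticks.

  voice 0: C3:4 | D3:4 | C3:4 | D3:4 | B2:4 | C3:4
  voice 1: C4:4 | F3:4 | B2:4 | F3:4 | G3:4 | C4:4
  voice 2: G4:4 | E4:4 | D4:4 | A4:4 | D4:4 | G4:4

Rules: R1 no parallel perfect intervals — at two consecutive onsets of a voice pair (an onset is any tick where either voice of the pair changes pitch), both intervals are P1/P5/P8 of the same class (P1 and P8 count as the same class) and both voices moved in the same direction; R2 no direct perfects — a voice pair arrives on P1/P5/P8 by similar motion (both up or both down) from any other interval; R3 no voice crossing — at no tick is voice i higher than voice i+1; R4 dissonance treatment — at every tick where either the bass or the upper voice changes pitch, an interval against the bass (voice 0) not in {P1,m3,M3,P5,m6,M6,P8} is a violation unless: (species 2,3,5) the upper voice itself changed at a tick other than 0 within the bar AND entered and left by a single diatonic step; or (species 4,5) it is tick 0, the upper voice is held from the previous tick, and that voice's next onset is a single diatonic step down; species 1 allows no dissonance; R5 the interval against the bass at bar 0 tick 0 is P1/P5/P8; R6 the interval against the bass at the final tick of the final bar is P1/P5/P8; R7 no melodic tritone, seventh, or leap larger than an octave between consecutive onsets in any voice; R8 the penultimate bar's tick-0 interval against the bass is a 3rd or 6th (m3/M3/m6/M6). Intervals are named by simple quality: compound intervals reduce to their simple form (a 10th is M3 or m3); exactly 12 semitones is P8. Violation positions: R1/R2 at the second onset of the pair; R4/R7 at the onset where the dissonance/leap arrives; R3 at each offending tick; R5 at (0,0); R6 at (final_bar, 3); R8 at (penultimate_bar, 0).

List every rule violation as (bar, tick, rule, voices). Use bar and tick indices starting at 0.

bar 0: v0=C3 v1=C4 v2=G4 downbeat P5
bar 1: v0=D3 v1=F3 v2=E4 downbeat M2
bar 2: v0=C3 v1=B2 v2=D4 downbeat M2
bar 3: v0=D3 v1=F3 v2=A4 downbeat P5
bar 4: v0=B2 v1=G3 v2=D4 downbeat m3
bar 5: v0=C3 v1=C4 v2=G4 downbeat P5
  -> R4 @ bar 1 tick 0 v(0, 2): D3/E4 M2 untreated
  -> R3 @ bar 2 tick 0 v(0, 1): C3 above B2
  -> R4 @ bar 2 tick 0 v(0, 1): C3/B2 m2 untreated
  -> R4 @ bar 2 tick 0 v(0, 2): C3/D4 M2 untreated
  -> R7 @ bar 2 tick 0 v(1,): F3->B2 leap 6st
  -> R3 @ bar 2 tick 1 v(0, 1): C3 above B2
  -> R3 @ bar 2 tick 2 v(0, 1): C3 above B2
  -> R3 @ bar 2 tick 3 v(0, 1): C3 above B2
  -> R2 @ bar 3 tick 0 v(0, 2): C3/D4 M2 -> D3/A4 P5 similar
  -> R7 @ bar 3 tick 0 v(1,): B2->F3 leap 6st
  -> R1 @ bar 5 tick 0 v(1, 2): G3/D4 P5 -> C4/G4 P5 similar
  -> R2 @ bar 5 tick 0 v(0, 1): B2/G3 m6 -> C3/C4 P8 similar
  -> R2 @ bar 5 tick 0 v(0, 2): B2/D4 m3 -> C3/G4 P5 similar

(1, 0, R4, (0, 2))
(2, 0, R3, (0, 1))
(2, 0, R4, (0, 1))
(2, 0, R4, (0, 2))
(2, 0, R7, (1,))
(2, 1, R3, (0, 1))
(2, 2, R3, (0, 1))
(2, 3, R3, (0, 1))
(3, 0, R2, (0, 2))
(3, 0, R7, (1,))
(5, 0, R1, (1, 2))
(5, 0, R2, (0, 1))
(5, 0, R2, (0, 2))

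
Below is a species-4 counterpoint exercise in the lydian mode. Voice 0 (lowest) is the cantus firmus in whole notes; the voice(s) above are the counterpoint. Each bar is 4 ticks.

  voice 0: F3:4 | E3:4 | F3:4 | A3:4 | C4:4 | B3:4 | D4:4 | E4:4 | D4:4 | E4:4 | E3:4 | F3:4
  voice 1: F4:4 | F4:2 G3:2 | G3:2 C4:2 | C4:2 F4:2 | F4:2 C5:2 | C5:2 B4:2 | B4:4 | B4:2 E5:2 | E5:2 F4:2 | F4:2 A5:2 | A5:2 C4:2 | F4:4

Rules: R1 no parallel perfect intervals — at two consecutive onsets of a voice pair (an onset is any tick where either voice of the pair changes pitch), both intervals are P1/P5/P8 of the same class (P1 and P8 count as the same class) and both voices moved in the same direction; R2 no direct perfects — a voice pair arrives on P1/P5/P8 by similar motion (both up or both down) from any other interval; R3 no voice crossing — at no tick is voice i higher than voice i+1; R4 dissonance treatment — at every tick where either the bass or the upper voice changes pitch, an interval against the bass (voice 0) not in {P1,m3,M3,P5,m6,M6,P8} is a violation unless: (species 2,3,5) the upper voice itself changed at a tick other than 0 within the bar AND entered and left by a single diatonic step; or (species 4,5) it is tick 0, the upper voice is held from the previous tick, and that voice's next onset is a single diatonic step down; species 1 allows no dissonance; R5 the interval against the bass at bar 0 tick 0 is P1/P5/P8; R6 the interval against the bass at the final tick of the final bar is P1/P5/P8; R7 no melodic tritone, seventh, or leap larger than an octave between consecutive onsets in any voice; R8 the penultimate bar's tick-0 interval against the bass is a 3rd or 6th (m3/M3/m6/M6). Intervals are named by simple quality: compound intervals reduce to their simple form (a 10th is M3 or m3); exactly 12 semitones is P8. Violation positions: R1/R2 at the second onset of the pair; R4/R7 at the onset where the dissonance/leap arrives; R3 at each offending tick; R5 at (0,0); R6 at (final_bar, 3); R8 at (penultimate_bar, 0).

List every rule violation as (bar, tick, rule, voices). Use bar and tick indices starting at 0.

bar 0: v0=F3 v1=F4 downbeat P8
bar 1: v0=E3 v1=F4 downbeat m2
bar 2: v0=F3 v1=G3 downbeat M2
bar 3: v0=A3 v1=C4 downbeat m3
bar 4: v0=C4 v1=F4 downbeat P4
bar 5: v0=B3 v1=C5 downbeat m2
bar 6: v0=D4 v1=B4 downbeat M6
bar 7: v0=E4 v1=B4 downbeat P5
bar 8: v0=D4 v1=E5 downbeat M2
bar 9: v0=E4 v1=F4 downbeat m2
bar 10: v0=E3 v1=A5 downbeat P4
bar 11: v0=F3 v1=F4 downbeat P8
  -> R4 @ bar 1 tick 0 v(0, 1): E3/F4 m2 untreated
  -> R7 @ bar 1 tick 2 v(1,): F4->G3 leap 10st
  -> R4 @ bar 2 tick 0 v(0, 1): F3/G3 M2 untreated
  -> R4 @ bar 4 tick 0 v(0, 1): C4/F4 P4 untreated
  -> R4 @ bar 8 tick 0 v(0, 1): D4/E5 M2 untreated
  -> R7 @ bar 8 tick 2 v(1,): E5->F4 leap 11st
  -> R4 @ bar 9 tick 0 v(0, 1): E4/F4 m2 untreated
  -> R4 @ bar 9 tick 2 v(0, 1): E4/A5 P4 untreated
  -> R7 @ bar 9 tick 2 v(1,): F4->A5 leap 16st
  -> R4 @ bar 10 tick 0 v(0, 1): E3/A5 P4 untreated
  -> R8 @ bar 10 tick 0 v(0, 1): penult P4 not 3rd/6th
  -> R7 @ bar 10 tick 2 v(1,): A5->C4 leap 21st
  -> R2 @ bar 11 tick 0 v(0, 1): E3/C4 m6 -> F3/F4 P8 similar

(1, 0, R4, (0, 1))
(1, 2, R7, (1,))
(2, 0, R4, (0, 1))
(4, 0, R4, (0, 1))
(8, 0, R4, (0, 1))
(8, 2, R7, (1,))
(9, 0, R4, (0, 1))
(9, 2, R4, (0, 1))
(9, 2, R7, (1,))
(10, 0, R4, (0, 1))
(10, 0, R8, (0, 1))
(10, 2, R7, (1,))
(11, 0, R2, (0, 1))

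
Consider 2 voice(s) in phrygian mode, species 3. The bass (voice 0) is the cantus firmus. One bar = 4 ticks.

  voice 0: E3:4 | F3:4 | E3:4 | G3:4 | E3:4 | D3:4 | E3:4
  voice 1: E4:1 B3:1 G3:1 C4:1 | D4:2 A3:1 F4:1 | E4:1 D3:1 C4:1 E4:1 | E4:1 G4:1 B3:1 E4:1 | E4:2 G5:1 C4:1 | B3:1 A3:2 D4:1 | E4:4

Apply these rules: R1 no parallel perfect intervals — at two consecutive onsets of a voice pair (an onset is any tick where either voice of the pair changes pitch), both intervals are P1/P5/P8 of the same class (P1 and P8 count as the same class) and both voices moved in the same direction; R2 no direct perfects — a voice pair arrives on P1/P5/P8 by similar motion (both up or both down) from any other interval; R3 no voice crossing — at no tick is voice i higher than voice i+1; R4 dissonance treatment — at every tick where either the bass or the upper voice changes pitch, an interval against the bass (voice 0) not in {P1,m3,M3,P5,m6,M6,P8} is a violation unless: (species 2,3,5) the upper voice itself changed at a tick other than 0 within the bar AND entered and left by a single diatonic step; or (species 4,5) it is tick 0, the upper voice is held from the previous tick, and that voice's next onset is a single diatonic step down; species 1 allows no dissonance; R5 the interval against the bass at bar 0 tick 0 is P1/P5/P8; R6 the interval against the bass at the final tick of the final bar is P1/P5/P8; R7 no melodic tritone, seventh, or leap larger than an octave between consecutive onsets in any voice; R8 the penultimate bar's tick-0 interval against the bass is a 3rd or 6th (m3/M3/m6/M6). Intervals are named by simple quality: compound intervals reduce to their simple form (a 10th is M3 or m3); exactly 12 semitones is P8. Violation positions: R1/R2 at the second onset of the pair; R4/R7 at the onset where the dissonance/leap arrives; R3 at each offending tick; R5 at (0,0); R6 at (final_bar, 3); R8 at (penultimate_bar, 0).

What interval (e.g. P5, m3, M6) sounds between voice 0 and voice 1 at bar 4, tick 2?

m3

voice 0=E3 voice 1=G5 -> m3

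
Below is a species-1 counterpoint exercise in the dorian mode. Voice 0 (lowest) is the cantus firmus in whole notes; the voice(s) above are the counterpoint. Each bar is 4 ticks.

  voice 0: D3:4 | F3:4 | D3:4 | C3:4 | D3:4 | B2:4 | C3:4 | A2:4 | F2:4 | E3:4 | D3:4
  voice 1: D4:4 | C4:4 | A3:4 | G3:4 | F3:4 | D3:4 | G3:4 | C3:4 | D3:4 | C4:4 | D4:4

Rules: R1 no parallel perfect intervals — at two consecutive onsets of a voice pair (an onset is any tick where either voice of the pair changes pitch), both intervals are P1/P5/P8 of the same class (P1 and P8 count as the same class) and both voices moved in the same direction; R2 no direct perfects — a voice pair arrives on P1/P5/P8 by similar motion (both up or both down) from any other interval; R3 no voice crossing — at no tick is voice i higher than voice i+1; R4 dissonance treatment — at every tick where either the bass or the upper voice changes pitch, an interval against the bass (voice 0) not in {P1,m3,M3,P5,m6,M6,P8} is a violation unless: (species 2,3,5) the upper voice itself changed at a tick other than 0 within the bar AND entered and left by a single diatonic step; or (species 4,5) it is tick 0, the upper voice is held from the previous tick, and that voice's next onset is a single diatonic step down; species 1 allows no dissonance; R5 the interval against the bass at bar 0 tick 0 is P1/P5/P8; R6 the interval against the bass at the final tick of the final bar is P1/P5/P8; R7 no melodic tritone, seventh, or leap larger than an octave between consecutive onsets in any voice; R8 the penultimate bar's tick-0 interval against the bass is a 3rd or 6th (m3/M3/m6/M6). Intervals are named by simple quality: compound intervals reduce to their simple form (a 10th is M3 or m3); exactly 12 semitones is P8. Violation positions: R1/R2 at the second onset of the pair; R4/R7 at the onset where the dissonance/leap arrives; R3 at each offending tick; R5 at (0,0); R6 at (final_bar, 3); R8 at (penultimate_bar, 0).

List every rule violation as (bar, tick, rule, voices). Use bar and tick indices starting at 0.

(2, 0, R1, (0, 1))
(3, 0, R1, (0, 1))
(6, 0, R2, (0, 1))
(9, 0, R7, (0,))
(9, 0, R7, (1,))

bar 0: v0=D3 v1=D4 downbeat P8
bar 1: v0=F3 v1=C4 downbeat P5
bar 2: v0=D3 v1=A3 downbeat P5
bar 3: v0=C3 v1=G3 downbeat P5
bar 4: v0=D3 v1=F3 downbeat m3
bar 5: v0=B2 v1=D3 downbeat m3
bar 6: v0=C3 v1=G3 downbeat P5
bar 7: v0=A2 v1=C3 downbeat m3
bar 8: v0=F2 v1=D3 downbeat M6
bar 9: v0=E3 v1=C4 downbeat m6
bar 10: v0=D3 v1=D4 downbeat P8
  -> R1 @ bar 2 tick 0 v(0, 1): F3/C4 P5 -> D3/A3 P5 similar
  -> R1 @ bar 3 tick 0 v(0, 1): D3/A3 P5 -> C3/G3 P5 similar
  -> R2 @ bar 6 tick 0 v(0, 1): B2/D3 m3 -> C3/G3 P5 similar
  -> R7 @ bar 9 tick 0 v(0,): F2->E3 leap 11st
  -> R7 @ bar 9 tick 0 v(1,): D3->C4 leap 10st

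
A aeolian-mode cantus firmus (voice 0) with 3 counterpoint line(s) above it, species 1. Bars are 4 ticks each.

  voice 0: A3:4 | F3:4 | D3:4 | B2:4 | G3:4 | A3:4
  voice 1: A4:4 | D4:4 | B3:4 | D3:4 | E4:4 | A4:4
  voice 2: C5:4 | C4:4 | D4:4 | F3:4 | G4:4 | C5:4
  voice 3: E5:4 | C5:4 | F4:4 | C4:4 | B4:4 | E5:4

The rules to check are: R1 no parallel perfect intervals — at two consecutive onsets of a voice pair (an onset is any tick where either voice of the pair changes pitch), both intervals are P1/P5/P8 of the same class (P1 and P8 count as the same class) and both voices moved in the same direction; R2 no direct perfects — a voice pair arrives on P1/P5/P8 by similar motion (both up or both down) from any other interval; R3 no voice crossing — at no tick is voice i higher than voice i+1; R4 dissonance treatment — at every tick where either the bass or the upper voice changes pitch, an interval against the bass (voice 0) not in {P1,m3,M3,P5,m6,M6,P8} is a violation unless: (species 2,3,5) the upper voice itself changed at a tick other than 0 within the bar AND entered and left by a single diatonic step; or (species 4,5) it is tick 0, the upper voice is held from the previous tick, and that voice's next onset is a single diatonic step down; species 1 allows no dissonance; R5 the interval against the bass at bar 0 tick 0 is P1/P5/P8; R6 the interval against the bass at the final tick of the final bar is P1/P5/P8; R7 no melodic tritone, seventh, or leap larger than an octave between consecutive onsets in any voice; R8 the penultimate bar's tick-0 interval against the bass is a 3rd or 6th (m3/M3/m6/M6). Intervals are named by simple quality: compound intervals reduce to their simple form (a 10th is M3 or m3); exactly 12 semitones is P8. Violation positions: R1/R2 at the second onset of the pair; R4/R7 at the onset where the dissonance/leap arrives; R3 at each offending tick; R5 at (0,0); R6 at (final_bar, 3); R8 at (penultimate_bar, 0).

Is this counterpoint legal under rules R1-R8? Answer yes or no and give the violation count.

bar 0: v0=A3 v1=A4 v2=C5 v3=E5 (P5)
bar 1: v0=F3 v1=D4 v2=C4 v3=C5 (P5)
bar 2: v0=D3 v1=B3 v2=D4 v3=F4 (m3)
bar 3: v0=B2 v1=D3 v2=F3 v3=C4 (m2)
bar 4: v0=G3 v1=E4 v2=G4 v3=B4 (M3)
bar 5: v0=A3 v1=A4 v2=C5 v3=E5 (P5)
  R5 @ bar0.0: opens on m3
  R1 @ bar1.0: A3/E5 P5 -> F3/C5 P5 similar
  R2 @ bar1.0: A3/C5 m3 -> F3/C4 P5 similar
  R2 @ bar1.0: C5/E5 M3 -> C4/C5 P8 similar
  R3 @ bar1.0: D4 above C4
  R3 @ bar1.1: D4 above C4
  R3 @ bar1.2: D4 above C4
  R3 @ bar1.3: D4 above C4
  R2 @ bar3.0: D4/F4 m3 -> F3/C4 P5 similar
  R4 @ bar3.0: B2/F3 TT untreated
  R4 @ bar3.0: B2/C4 m2 untreated
  R2 @ bar4.0: B2/F3 TT -> G3/G4 P8 similar
  R2 @ bar4.0: D3/C4 m7 -> E4/B4 P5 similar
  R7 @ bar4.0: D3->E4 leap 14st
  R7 @ bar4.0: F3->G4 leap 14st
  R7 @ bar4.0: C4->B4 leap 11st
  R8 @ bar4.0: penult P8 not 3rd/6th
  R1 @ bar5.0: E4/B4 P5 -> A4/E5 P5 similar
  R2 @ bar5.0: G3/E4 M6 -> A3/A4 P8 similar
  R2 @ bar5.0: G3/B4 M3 -> A3/E5 P5 similar
  R6 @ bar5.3: closes on m3

No (21 violations)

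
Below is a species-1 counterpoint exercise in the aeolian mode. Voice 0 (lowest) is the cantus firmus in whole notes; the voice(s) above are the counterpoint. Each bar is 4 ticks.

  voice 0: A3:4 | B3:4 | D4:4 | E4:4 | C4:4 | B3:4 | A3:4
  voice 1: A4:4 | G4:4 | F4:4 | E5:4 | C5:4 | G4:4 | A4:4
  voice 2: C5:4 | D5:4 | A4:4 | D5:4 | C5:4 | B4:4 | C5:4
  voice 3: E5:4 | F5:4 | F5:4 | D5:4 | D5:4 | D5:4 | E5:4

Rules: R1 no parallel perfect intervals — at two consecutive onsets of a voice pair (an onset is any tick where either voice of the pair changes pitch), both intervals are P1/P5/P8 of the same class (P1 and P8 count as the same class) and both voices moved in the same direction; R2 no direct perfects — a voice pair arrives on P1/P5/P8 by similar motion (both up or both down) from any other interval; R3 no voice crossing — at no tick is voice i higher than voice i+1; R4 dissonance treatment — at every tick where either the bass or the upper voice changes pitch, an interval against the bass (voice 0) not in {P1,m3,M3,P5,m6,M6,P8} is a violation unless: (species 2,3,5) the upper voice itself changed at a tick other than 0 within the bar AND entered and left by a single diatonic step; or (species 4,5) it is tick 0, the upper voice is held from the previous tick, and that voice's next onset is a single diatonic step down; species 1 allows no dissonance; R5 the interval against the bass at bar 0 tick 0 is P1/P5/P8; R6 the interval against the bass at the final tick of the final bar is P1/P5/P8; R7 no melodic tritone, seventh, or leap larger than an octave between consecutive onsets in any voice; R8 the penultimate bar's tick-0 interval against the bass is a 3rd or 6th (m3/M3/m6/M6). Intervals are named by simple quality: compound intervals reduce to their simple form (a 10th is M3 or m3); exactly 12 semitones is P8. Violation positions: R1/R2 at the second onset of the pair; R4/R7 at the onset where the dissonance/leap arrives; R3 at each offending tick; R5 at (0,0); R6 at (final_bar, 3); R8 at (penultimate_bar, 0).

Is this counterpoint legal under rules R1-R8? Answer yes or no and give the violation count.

No (18 violations)

bar 0: v0=A3 v1=A4 v2=C5 v3=E5 (P5)
bar 1: v0=B3 v1=G4 v2=D5 v3=F5 (TT)
bar 2: v0=D4 v1=F4 v2=A4 v3=F5 (m3)
bar 3: v0=E4 v1=E5 v2=D5 v3=D5 (m7)
bar 4: v0=C4 v1=C5 v2=C5 v3=D5 (M2)
bar 5: v0=B3 v1=G4 v2=B4 v3=D5 (m3)
bar 6: v0=A3 v1=A4 v2=C5 v3=E5 (P5)
  R5 @ bar0.0: opens on m3
  R4 @ bar1.0: B3/F5 TT untreated
  R2 @ bar3.0: D4/F4 m3 -> E4/E5 P8 similar
  R3 @ bar3.0: E5 above D5
  R4 @ bar3.0: E4/D5 m7 untreated
  R4 @ bar3.0: E4/D5 m7 untreated
  R7 @ bar3.0: F4->E5 leap 11st
  R3 @ bar3.1: E5 above D5
  R3 @ bar3.2: E5 above D5
  R3 @ bar3.3: E5 above D5
  R1 @ bar4.0: E4/E5 P8 -> C4/C5 P8 similar
  R2 @ bar4.0: E4/D5 m7 -> C4/C5 P8 similar
  R2 @ bar4.0: E5/D5 M2 -> C5/C5 P1 similar
  R4 @ bar4.0: C4/D5 M2 untreated
  R1 @ bar5.0: C4/C5 P8 -> B3/B4 P8 similar
  R8 @ bar5.0: penult P8 not 3rd/6th
  R1 @ bar6.0: G4/D5 P5 -> A4/E5 P5 similar
  R6 @ bar6.3: closes on m3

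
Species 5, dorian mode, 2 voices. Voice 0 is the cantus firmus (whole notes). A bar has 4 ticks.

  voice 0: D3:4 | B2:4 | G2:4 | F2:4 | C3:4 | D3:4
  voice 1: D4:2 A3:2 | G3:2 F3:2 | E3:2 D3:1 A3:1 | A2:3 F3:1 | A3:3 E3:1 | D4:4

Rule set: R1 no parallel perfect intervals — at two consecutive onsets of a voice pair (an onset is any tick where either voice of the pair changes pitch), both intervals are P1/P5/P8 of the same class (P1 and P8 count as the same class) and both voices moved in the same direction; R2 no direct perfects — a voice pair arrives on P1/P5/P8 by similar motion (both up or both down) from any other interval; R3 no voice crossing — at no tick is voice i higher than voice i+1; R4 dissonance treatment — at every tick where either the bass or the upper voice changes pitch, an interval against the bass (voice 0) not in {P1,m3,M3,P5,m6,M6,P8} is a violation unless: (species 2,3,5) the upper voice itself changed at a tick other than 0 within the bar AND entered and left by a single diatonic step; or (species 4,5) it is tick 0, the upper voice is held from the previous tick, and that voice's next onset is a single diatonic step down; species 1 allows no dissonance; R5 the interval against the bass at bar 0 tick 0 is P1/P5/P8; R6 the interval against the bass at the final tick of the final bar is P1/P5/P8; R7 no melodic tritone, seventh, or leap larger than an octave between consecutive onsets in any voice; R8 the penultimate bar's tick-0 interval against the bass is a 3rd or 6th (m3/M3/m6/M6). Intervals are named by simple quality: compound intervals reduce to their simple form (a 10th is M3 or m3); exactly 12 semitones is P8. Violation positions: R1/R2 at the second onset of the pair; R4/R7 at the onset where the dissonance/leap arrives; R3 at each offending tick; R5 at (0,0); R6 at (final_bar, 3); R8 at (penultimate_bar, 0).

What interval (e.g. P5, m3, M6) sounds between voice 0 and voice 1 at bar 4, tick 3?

voice 0=C3 voice 1=E3 -> M3

M3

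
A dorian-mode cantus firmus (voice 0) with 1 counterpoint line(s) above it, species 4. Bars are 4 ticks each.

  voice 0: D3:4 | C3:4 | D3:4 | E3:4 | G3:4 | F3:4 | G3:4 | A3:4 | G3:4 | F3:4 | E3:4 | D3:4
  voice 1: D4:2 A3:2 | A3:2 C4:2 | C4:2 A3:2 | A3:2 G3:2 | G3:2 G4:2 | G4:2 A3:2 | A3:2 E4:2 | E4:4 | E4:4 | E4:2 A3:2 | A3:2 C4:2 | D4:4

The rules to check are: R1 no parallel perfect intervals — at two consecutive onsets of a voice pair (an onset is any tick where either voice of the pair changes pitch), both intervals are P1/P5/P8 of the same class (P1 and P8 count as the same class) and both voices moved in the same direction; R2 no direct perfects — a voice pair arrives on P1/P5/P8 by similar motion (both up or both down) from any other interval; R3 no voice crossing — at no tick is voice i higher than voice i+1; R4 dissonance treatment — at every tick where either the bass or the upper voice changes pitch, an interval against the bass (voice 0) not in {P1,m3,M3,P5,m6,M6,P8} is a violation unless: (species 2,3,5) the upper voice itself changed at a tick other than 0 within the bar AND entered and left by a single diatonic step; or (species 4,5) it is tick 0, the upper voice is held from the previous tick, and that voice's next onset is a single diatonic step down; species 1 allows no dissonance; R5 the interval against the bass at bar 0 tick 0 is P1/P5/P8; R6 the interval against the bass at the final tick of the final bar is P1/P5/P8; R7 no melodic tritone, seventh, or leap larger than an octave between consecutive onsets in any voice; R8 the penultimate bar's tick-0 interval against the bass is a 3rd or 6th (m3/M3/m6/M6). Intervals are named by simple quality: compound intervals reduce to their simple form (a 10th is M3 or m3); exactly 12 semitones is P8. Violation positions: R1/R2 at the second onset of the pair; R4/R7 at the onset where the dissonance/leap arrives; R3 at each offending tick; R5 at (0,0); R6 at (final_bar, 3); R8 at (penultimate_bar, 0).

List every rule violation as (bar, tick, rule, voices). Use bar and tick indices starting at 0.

(2, 0, R4, (0, 1))
(5, 0, R4, (0, 1))
(5, 2, R7, (1,))
(6, 0, R4, (0, 1))
(9, 0, R4, (0, 1))
(10, 0, R4, (0, 1))
(10, 0, R8, (0, 1))

bar 0: v0=D3 v1=D4 downbeat P8
bar 1: v0=C3 v1=A3 downbeat M6
bar 2: v0=D3 v1=C4 downbeat m7
bar 3: v0=E3 v1=A3 downbeat P4
bar 4: v0=G3 v1=G3 downbeat P1
bar 5: v0=F3 v1=G4 downbeat M2
bar 6: v0=G3 v1=A3 downbeat M2
bar 7: v0=A3 v1=E4 downbeat P5
bar 8: v0=G3 v1=E4 downbeat M6
bar 9: v0=F3 v1=E4 downbeat M7
bar 10: v0=E3 v1=A3 downbeat P4
bar 11: v0=D3 v1=D4 downbeat P8
  -> R4 @ bar 2 tick 0 v(0, 1): D3/C4 m7 untreated
  -> R4 @ bar 5 tick 0 v(0, 1): F3/G4 M2 untreated
  -> R7 @ bar 5 tick 2 v(1,): G4->A3 leap 10st
  -> R4 @ bar 6 tick 0 v(0, 1): G3/A3 M2 untreated
  -> R4 @ bar 9 tick 0 v(0, 1): F3/E4 M7 untreated
  -> R4 @ bar 10 tick 0 v(0, 1): E3/A3 P4 untreated
  -> R8 @ bar 10 tick 0 v(0, 1): penult P4 not 3rd/6th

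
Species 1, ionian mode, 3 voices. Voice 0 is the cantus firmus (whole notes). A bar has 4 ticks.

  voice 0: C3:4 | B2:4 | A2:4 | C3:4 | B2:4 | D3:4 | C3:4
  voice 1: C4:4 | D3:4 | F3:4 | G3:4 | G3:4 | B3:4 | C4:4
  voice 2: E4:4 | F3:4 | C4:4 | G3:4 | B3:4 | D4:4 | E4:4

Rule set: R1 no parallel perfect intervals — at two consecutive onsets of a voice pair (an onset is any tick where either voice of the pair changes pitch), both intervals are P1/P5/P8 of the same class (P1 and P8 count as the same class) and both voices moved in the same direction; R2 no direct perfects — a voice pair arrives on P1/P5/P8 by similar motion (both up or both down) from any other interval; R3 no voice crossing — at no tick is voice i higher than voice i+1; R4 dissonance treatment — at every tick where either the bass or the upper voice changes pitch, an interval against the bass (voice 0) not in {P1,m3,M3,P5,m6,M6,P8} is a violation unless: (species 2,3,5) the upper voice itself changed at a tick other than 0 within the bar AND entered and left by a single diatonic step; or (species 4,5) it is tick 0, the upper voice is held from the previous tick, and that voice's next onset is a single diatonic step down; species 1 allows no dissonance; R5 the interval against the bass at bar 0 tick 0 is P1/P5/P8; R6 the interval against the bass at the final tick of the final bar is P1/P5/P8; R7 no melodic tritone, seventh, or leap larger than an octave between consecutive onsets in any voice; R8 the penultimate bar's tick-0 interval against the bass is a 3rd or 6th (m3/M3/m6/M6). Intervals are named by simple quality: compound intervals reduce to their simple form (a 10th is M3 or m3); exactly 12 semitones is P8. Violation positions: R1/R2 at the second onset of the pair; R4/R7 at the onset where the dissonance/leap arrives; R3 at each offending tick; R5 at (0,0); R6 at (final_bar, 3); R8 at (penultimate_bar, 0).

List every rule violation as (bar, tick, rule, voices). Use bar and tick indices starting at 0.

(0, 0, R5, (0, 2))
(1, 0, R4, (0, 2))
(1, 0, R7, (1,))
(1, 0, R7, (2,))
(2, 0, R2, (1, 2))
(3, 0, R2, (0, 1))
(5, 0, R1, (0, 2))
(5, 0, R8, (0, 2))
(6, 3, R6, (0, 2))

bar 0: v0=C3 v1=C4 v2=E4 downbeat M3
bar 1: v0=B2 v1=D3 v2=F3 downbeat TT
bar 2: v0=A2 v1=F3 v2=C4 downbeat m3
bar 3: v0=C3 v1=G3 v2=G3 downbeat P5
bar 4: v0=B2 v1=G3 v2=B3 downbeat P8
bar 5: v0=D3 v1=B3 v2=D4 downbeat P8
bar 6: v0=C3 v1=C4 v2=E4 downbeat M3
  -> R5 @ bar 0 tick 0 v(0, 2): opens on M3
  -> R4 @ bar 1 tick 0 v(0, 2): B2/F3 TT untreated
  -> R7 @ bar 1 tick 0 v(1,): C4->D3 leap 10st
  -> R7 @ bar 1 tick 0 v(2,): E4->F3 leap 11st
  -> R2 @ bar 2 tick 0 v(1, 2): D3/F3 m3 -> F3/C4 P5 similar
  -> R2 @ bar 3 tick 0 v(0, 1): A2/F3 m6 -> C3/G3 P5 similar
  -> R1 @ bar 5 tick 0 v(0, 2): B2/B3 P8 -> D3/D4 P8 similar
  -> R8 @ bar 5 tick 0 v(0, 2): penult P8 not 3rd/6th
  -> R6 @ bar 6 tick 3 v(0, 2): closes on M3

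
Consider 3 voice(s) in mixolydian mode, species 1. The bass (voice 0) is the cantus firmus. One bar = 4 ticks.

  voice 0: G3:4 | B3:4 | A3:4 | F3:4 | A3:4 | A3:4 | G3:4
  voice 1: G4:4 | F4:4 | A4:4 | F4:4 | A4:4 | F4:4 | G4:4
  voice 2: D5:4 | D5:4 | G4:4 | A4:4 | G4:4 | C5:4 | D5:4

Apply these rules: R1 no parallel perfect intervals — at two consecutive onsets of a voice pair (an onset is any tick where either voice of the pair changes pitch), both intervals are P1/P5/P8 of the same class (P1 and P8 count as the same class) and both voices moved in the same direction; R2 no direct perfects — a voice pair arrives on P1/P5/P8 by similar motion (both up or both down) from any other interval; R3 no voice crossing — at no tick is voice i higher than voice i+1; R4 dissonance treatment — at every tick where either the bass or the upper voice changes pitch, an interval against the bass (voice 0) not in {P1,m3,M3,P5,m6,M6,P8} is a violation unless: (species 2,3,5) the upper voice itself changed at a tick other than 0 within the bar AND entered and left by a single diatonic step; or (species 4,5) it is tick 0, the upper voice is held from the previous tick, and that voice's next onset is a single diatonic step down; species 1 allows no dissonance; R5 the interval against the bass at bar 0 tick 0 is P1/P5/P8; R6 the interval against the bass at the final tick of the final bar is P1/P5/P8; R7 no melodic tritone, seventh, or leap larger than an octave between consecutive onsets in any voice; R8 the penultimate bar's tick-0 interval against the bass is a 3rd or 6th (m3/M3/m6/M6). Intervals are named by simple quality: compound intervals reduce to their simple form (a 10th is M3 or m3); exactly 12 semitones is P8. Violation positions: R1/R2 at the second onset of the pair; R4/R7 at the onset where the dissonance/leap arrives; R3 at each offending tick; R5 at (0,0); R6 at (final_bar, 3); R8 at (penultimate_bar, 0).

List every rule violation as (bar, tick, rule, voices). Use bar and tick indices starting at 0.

bar 0: v0=G3 v1=G4 v2=D5 downbeat P5
bar 1: v0=B3 v1=F4 v2=D5 downbeat m3
bar 2: v0=A3 v1=A4 v2=G4 downbeat m7
bar 3: v0=F3 v1=F4 v2=A4 downbeat M3
bar 4: v0=A3 v1=A4 v2=G4 downbeat m7
bar 5: v0=A3 v1=F4 v2=C5 downbeat m3
bar 6: v0=G3 v1=G4 v2=D5 downbeat P5
  -> R4 @ bar 1 tick 0 v(0, 1): B3/F4 TT untreated
  -> R3 @ bar 2 tick 0 v(1, 2): A4 above G4
  -> R4 @ bar 2 tick 0 v(0, 2): A3/G4 m7 untreated
  -> R3 @ bar 2 tick 1 v(1, 2): A4 above G4
  -> R3 @ bar 2 tick 2 v(1, 2): A4 above G4
  -> R3 @ bar 2 tick 3 v(1, 2): A4 above G4
  -> R1 @ bar 3 tick 0 v(0, 1): A3/A4 P8 -> F3/F4 P8 similar
  -> R1 @ bar 4 tick 0 v(0, 1): F3/F4 P8 -> A3/A4 P8 similar
  -> R3 @ bar 4 tick 0 v(1, 2): A4 above G4
  -> R4 @ bar 4 tick 0 v(0, 2): A3/G4 m7 untreated
  -> R3 @ bar 4 tick 1 v(1, 2): A4 above G4
  -> R3 @ bar 4 tick 2 v(1, 2): A4 above G4
  -> R3 @ bar 4 tick 3 v(1, 2): A4 above G4
  -> R1 @ bar 6 tick 0 v(1, 2): F4/C5 P5 -> G4/D5 P5 similar

(1, 0, R4, (0, 1))
(2, 0, R3, (1, 2))
(2, 0, R4, (0, 2))
(2, 1, R3, (1, 2))
(2, 2, R3, (1, 2))
(2, 3, R3, (1, 2))
(3, 0, R1, (0, 1))
(4, 0, R1, (0, 1))
(4, 0, R3, (1, 2))
(4, 0, R4, (0, 2))
(4, 1, R3, (1, 2))
(4, 2, R3, (1, 2))
(4, 3, R3, (1, 2))
(6, 0, R1, (1, 2))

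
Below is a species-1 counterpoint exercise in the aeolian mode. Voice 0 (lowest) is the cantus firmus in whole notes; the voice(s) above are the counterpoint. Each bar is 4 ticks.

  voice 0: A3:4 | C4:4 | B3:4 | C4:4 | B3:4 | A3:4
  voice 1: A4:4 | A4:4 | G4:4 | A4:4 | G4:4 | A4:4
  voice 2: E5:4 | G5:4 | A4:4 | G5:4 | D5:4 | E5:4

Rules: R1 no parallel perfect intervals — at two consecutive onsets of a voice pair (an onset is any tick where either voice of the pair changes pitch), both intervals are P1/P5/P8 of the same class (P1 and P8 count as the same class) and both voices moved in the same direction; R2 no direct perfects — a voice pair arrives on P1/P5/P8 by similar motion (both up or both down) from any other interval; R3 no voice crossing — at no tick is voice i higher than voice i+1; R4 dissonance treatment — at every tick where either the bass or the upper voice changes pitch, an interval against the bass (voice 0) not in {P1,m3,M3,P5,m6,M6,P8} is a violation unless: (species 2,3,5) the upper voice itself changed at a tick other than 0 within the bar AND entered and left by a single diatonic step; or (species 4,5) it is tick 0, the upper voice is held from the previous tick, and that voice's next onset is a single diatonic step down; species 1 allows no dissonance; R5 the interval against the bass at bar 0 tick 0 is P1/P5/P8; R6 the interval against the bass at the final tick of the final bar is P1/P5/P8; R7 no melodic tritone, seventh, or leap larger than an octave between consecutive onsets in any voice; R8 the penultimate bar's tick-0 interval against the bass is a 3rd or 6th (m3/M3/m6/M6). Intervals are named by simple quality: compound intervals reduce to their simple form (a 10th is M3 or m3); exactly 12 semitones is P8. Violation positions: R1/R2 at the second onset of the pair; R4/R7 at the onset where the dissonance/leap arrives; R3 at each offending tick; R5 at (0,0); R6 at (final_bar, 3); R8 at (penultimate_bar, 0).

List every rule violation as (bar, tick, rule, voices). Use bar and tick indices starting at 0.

bar 0: v0=A3 v1=A4 v2=E5 downbeat P5
bar 1: v0=C4 v1=A4 v2=G5 downbeat P5
bar 2: v0=B3 v1=G4 v2=A4 downbeat m7
bar 3: v0=C4 v1=A4 v2=G5 downbeat P5
bar 4: v0=B3 v1=G4 v2=D5 downbeat m3
bar 5: v0=A3 v1=A4 v2=E5 downbeat P5
  -> R1 @ bar 1 tick 0 v(0, 2): A3/E5 P5 -> C4/G5 P5 similar
  -> R4 @ bar 2 tick 0 v(0, 2): B3/A4 m7 untreated
  -> R7 @ bar 2 tick 0 v(2,): G5->A4 leap 10st
  -> R2 @ bar 3 tick 0 v(0, 2): B3/A4 m7 -> C4/G5 P5 similar
  -> R7 @ bar 3 tick 0 v(2,): A4->G5 leap 10st
  -> R2 @ bar 4 tick 0 v(1, 2): A4/G5 m7 -> G4/D5 P5 similar
  -> R1 @ bar 5 tick 0 v(1, 2): G4/D5 P5 -> A4/E5 P5 similar

(1, 0, R1, (0, 2))
(2, 0, R4, (0, 2))
(2, 0, R7, (2,))
(3, 0, R2, (0, 2))
(3, 0, R7, (2,))
(4, 0, R2, (1, 2))
(5, 0, R1, (1, 2))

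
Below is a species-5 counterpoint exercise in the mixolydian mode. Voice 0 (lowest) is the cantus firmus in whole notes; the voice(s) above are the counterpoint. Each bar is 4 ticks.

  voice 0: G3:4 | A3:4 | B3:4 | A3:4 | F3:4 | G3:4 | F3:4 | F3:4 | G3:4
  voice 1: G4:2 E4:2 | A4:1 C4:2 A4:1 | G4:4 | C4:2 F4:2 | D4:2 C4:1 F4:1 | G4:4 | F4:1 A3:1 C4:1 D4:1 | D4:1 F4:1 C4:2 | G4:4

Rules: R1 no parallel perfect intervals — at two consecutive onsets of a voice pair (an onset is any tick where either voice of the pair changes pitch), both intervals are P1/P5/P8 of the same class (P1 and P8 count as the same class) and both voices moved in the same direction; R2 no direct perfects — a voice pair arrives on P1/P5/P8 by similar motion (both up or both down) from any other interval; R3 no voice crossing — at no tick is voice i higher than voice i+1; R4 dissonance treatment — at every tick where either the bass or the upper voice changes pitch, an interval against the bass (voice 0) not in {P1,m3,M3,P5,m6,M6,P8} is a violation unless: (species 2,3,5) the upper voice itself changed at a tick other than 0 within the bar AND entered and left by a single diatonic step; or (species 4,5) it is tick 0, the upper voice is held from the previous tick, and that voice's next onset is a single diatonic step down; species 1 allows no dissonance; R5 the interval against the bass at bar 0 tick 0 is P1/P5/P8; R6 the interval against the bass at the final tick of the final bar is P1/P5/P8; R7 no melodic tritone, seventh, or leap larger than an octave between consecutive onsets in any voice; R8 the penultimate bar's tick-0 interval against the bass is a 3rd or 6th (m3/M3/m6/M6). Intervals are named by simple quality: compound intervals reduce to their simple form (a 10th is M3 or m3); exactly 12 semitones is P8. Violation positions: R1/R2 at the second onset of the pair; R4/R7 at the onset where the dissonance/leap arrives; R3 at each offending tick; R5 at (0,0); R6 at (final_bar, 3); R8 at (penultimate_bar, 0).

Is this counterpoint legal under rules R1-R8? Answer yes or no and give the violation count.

No (4 violations)

bar 0: v0=G3 v1=G4 (P8)
bar 1: v0=A3 v1=A4 (P8)
bar 2: v0=B3 v1=G4 (m6)
bar 3: v0=A3 v1=C4 (m3)
bar 4: v0=F3 v1=D4 (M6)
bar 5: v0=G3 v1=G4 (P8)
bar 6: v0=F3 v1=F4 (P8)
bar 7: v0=F3 v1=D4 (M6)
bar 8: v0=G3 v1=G4 (P8)
  R2 @ bar1.0: G3/E4 M6 -> A3/A4 P8 similar
  R1 @ bar5.0: F3/F4 P8 -> G3/G4 P8 similar
  R1 @ bar6.0: G3/G4 P8 -> F3/F4 P8 similar
  R2 @ bar8.0: F3/C4 P5 -> G3/G4 P8 similar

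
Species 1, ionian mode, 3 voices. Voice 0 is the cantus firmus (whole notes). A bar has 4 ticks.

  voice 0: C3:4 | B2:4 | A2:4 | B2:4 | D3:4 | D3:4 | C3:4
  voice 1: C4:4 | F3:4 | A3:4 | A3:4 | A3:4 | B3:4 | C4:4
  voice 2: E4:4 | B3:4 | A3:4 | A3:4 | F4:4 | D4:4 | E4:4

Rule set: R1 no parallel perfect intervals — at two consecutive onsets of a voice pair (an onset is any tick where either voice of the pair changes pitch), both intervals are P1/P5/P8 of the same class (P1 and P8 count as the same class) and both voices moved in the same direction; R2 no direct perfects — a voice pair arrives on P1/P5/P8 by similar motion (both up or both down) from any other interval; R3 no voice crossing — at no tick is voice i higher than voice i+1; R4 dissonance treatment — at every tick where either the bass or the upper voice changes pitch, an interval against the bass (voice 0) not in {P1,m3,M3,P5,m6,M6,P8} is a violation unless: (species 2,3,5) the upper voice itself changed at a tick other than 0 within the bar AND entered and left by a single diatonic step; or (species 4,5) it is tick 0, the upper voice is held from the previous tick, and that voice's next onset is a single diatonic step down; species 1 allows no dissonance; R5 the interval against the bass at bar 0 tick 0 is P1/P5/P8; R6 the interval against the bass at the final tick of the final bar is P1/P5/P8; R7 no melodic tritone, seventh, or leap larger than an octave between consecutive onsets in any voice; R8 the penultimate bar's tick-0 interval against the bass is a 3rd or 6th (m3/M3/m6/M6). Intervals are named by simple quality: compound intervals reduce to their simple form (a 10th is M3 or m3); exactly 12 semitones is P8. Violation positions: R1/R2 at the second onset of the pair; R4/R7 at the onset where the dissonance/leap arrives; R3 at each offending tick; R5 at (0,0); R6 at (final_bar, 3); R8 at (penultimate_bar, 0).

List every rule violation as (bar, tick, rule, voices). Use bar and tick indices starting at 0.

(0, 0, R5, (0, 2))
(1, 0, R2, (0, 2))
(1, 0, R4, (0, 1))
(2, 0, R1, (0, 2))
(3, 0, R4, (0, 1))
(3, 0, R4, (0, 2))
(5, 0, R8, (0, 2))
(6, 3, R6, (0, 2))

bar 0: v0=C3 v1=C4 v2=E4 downbeat M3
bar 1: v0=B2 v1=F3 v2=B3 downbeat P8
bar 2: v0=A2 v1=A3 v2=A3 downbeat P8
bar 3: v0=B2 v1=A3 v2=A3 downbeat m7
bar 4: v0=D3 v1=A3 v2=F4 downbeat m3
bar 5: v0=D3 v1=B3 v2=D4 downbeat P8
bar 6: v0=C3 v1=C4 v2=E4 downbeat M3
  -> R5 @ bar 0 tick 0 v(0, 2): opens on M3
  -> R2 @ bar 1 tick 0 v(0, 2): C3/E4 M3 -> B2/B3 P8 similar
  -> R4 @ bar 1 tick 0 v(0, 1): B2/F3 TT untreated
  -> R1 @ bar 2 tick 0 v(0, 2): B2/B3 P8 -> A2/A3 P8 similar
  -> R4 @ bar 3 tick 0 v(0, 1): B2/A3 m7 untreated
  -> R4 @ bar 3 tick 0 v(0, 2): B2/A3 m7 untreated
  -> R8 @ bar 5 tick 0 v(0, 2): penult P8 not 3rd/6th
  -> R6 @ bar 6 tick 3 v(0, 2): closes on M3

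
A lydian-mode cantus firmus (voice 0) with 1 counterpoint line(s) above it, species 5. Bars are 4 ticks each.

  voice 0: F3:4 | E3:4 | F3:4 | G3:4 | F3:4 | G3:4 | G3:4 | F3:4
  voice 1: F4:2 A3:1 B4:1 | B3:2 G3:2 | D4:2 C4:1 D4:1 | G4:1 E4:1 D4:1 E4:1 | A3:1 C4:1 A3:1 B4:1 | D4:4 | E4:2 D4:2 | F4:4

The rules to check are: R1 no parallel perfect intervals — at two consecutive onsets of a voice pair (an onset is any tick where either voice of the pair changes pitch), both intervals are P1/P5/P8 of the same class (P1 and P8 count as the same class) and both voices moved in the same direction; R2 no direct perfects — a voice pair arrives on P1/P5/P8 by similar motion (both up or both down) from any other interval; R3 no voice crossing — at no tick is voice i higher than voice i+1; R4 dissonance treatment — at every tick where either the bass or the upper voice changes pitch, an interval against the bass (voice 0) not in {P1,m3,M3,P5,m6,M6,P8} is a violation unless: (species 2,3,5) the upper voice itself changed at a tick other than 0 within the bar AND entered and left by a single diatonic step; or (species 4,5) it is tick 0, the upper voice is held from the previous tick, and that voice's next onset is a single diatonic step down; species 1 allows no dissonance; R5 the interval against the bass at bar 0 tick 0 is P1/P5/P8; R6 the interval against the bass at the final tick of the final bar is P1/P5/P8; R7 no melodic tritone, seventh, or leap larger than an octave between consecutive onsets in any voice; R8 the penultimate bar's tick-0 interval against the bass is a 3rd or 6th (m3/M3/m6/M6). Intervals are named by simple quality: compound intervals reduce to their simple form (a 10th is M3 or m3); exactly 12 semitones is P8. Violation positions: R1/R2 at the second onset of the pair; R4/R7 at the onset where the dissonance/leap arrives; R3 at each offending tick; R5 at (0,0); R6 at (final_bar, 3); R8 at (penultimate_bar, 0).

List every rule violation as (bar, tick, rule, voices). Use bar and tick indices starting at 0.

bar 0: v0=F3 v1=F4 downbeat P8
bar 1: v0=E3 v1=B3 downbeat P5
bar 2: v0=F3 v1=D4 downbeat M6
bar 3: v0=G3 v1=G4 downbeat P8
bar 4: v0=F3 v1=A3 downbeat M3
bar 5: v0=G3 v1=D4 downbeat P5
bar 6: v0=G3 v1=E4 downbeat M6
bar 7: v0=F3 v1=F4 downbeat P8
  -> R4 @ bar 0 tick 3 v(0, 1): F3/B4 TT untreated
  -> R7 @ bar 0 tick 3 v(1,): A3->B4 leap 14st
  -> R2 @ bar 1 tick 0 v(0, 1): F3/B4 TT -> E3/B3 P5 similar
  -> R2 @ bar 3 tick 0 v(0, 1): F3/D4 M6 -> G3/G4 P8 similar
  -> R4 @ bar 4 tick 3 v(0, 1): F3/B4 TT untreated
  -> R7 @ bar 4 tick 3 v(1,): A3->B4 leap 14st

(0, 3, R4, (0, 1))
(0, 3, R7, (1,))
(1, 0, R2, (0, 1))
(3, 0, R2, (0, 1))
(4, 3, R4, (0, 1))
(4, 3, R7, (1,))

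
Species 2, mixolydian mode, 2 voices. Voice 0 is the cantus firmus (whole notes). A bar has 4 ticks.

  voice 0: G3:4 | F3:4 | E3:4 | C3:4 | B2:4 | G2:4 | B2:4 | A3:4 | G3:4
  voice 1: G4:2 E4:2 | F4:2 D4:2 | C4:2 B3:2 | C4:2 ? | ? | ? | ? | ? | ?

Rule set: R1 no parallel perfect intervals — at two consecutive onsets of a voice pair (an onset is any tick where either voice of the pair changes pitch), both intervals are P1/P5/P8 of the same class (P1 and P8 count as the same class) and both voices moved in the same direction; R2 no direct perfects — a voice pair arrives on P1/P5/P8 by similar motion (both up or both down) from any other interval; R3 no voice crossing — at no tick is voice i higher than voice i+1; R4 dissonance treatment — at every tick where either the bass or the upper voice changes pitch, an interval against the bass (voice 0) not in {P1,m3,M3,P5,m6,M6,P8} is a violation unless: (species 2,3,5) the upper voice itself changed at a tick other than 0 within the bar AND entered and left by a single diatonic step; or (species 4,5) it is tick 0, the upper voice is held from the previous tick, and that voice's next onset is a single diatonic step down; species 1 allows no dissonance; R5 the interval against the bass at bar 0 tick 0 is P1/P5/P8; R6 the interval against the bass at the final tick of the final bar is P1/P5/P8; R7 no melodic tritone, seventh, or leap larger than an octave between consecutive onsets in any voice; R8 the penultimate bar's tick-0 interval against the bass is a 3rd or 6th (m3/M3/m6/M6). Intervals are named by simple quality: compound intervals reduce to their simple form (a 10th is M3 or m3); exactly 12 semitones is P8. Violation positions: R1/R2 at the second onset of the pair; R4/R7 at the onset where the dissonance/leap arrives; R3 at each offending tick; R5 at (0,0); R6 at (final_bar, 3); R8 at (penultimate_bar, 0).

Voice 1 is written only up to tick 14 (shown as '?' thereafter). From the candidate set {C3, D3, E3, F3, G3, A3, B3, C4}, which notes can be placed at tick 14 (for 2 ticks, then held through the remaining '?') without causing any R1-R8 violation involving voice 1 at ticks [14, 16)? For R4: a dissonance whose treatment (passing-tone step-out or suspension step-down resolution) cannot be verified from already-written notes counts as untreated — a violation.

C3: legal
D3: violates R4,R7
E3: legal
F3: violates R4
G3: legal
A3: legal
B3: violates R4
C4: legal

{A3, C3, C4, E3, G3}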